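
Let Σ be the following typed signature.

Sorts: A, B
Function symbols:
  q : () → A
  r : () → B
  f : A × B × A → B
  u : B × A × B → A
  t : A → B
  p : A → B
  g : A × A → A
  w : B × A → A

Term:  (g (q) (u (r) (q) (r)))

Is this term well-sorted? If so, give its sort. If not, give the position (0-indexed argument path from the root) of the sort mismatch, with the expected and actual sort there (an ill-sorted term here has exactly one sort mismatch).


  (q) : A
    (r) : B
    (q) : A
    (r) : B
  (u (r) (q) (r)) : A
(g (q) (u (r) (q) (r))) : A

well-sorted; sort = A


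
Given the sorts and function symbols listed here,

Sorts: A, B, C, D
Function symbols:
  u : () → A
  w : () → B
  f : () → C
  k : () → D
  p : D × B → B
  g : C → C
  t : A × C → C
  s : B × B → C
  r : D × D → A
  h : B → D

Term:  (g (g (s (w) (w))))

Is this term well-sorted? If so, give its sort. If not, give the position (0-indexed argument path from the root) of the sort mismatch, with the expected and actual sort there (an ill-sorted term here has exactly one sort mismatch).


      (w) : B
      (w) : B
    (s (w) (w)) : C
  (g (s (w) (w))) : C
(g (g (s (w) (w)))) : C

well-sorted; sort = C


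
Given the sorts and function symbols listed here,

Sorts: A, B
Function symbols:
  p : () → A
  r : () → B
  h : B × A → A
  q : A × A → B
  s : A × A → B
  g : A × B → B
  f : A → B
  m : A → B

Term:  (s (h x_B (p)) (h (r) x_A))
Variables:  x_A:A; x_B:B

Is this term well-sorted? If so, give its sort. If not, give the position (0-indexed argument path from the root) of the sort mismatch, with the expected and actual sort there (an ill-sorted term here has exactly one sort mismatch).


well-sorted; sort = B

    x_B : B
    (p) : A
  (h x_B (p)) : A
    (r) : B
    x_A : A
  (h (r) x_A) : A
(s (h x_B (p)) (h (r) x_A)) : B


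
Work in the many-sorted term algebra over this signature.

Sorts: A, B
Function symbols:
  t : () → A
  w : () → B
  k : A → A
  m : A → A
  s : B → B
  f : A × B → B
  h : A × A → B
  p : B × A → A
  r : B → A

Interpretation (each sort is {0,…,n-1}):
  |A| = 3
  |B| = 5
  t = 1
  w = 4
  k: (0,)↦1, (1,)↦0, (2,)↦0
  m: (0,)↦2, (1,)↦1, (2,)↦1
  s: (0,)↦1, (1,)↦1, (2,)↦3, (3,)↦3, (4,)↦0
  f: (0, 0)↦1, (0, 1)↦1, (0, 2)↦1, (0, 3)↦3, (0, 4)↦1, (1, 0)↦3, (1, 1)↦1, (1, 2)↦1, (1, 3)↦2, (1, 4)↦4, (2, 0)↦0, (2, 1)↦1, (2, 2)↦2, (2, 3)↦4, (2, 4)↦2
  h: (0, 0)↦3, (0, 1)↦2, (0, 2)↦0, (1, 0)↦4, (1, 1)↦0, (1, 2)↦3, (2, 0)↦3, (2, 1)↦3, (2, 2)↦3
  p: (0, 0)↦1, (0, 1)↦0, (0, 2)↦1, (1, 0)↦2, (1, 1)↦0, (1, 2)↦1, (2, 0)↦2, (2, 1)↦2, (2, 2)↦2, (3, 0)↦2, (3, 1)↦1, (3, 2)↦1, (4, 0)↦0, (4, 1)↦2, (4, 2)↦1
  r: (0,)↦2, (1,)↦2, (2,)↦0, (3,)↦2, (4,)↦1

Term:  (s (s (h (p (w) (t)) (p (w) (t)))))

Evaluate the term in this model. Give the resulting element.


value = 3

  w = 4
  t = 1
  (p (w) (t)) = p(4, 1) = 2
  w = 4
  t = 1
  (p (w) (t)) = p(4, 1) = 2
  (h (p (w) (t)) (p (w) (t))) = h(2, 2) = 3
  (s (h (p (w) (t)) (p (w) (t)))) = s(3,) = 3
  (s (s (h (p (w) (t)) (p (w) (t))))) = s(3,) = 3


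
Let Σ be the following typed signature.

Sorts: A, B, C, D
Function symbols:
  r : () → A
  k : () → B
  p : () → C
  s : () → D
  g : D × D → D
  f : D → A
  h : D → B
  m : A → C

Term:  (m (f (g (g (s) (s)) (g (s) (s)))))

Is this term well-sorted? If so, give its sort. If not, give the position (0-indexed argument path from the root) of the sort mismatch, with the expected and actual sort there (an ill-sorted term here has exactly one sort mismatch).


well-sorted; sort = C

        (s) : D
        (s) : D
      (g (s) (s)) : D
        (s) : D
        (s) : D
      (g (s) (s)) : D
    (g (g (s) (s)) (g (s) (s))) : D
  (f (g (g (s) (s)) (g (s) (s)))) : A
(m (f (g (g (s) (s)) (g (s) (s))))) : C


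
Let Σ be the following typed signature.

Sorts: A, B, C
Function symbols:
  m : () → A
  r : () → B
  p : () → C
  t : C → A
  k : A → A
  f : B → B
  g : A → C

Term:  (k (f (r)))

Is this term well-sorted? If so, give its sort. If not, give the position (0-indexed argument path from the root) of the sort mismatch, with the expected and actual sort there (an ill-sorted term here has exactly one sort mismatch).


ill-sorted at position [0]: expected A, got B

    (r) : B
  (f (r)) : B
(k (f (r))) : ✗ arg 0 at [0] has sort B, expected A


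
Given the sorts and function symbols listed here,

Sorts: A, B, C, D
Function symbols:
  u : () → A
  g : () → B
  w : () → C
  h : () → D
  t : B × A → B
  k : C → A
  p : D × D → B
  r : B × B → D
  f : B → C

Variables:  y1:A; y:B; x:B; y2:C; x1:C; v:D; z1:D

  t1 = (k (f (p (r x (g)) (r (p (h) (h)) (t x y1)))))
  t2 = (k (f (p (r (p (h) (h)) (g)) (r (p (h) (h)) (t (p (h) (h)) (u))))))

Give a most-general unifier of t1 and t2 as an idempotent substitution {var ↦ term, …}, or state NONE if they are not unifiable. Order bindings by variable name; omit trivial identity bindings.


{x ↦ (p (h) (h)), y1 ↦ (u)}


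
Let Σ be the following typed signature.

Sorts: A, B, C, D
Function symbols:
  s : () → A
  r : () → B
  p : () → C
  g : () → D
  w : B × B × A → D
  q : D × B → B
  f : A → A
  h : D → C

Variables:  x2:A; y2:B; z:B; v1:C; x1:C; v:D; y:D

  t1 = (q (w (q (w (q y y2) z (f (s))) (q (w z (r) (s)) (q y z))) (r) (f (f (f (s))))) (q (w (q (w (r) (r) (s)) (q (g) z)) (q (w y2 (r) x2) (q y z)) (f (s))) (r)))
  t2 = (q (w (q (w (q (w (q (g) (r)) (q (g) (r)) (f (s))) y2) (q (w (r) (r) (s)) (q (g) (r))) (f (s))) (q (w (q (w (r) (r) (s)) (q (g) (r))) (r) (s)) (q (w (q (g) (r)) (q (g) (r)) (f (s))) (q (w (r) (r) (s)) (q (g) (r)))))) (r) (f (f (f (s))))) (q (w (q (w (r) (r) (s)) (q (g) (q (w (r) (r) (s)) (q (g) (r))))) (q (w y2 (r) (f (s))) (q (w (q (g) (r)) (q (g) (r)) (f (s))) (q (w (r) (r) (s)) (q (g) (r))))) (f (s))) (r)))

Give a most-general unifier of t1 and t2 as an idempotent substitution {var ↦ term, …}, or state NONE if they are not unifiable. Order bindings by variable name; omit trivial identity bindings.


{x2 ↦ (f (s)), y ↦ (w (q (g) (r)) (q (g) (r)) (f (s))), z ↦ (q (w (r) (r) (s)) (q (g) (r)))}


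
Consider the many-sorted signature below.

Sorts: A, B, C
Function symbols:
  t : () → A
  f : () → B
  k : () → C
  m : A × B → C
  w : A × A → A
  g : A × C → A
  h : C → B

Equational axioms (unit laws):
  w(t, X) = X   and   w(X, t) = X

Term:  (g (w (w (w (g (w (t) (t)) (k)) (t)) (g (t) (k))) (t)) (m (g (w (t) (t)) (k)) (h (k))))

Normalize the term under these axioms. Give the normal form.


normal form = (g (w (g (t) (k)) (g (t) (k))) (m (g (t) (k)) (h (k))))

1. (g (w (w (w (g (w (t) (t)) (k)) (t)) (g (t) (k))) (t)) (m (g (w (t) (t)) (k)) (h (k))))  →  (g (w (w (g (w (t) (t)) (k)) (t)) (g (t) (k))) (m (g (w (t) (t)) (k)) (h (k))))
2. (g (w (w (g (w (t) (t)) (k)) (t)) (g (t) (k))) (m (g (w (t) (t)) (k)) (h (k))))  →  (g (w (g (w (t) (t)) (k)) (g (t) (k))) (m (g (w (t) (t)) (k)) (h (k))))
3. (g (w (g (w (t) (t)) (k)) (g (t) (k))) (m (g (w (t) (t)) (k)) (h (k))))  →  (g (w (g (t) (k)) (g (t) (k))) (m (g (w (t) (t)) (k)) (h (k))))
4. (g (w (g (t) (k)) (g (t) (k))) (m (g (w (t) (t)) (k)) (h (k))))  →  (g (w (g (t) (k)) (g (t) (k))) (m (g (t) (k)) (h (k))))


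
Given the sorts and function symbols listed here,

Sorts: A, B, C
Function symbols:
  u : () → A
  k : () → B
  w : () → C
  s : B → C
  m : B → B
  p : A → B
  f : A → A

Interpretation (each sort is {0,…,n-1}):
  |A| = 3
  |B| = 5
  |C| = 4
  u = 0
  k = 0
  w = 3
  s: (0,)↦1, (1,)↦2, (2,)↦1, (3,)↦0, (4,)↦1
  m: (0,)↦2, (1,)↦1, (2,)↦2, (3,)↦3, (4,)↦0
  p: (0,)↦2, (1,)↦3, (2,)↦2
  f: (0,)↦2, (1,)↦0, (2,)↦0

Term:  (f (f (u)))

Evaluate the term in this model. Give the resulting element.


  u = 0
  (f (u)) = f(0,) = 2
  (f (f (u))) = f(2,) = 0

value = 0


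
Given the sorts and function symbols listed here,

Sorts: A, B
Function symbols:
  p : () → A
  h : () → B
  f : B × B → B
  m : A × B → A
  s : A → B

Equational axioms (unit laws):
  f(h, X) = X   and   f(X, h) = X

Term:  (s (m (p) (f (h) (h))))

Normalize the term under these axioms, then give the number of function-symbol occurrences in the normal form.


size = 4

1. (s (m (p) (f (h) (h))))  →  (s (m (p) (h)))
normal form: (s (m (p) (h)))


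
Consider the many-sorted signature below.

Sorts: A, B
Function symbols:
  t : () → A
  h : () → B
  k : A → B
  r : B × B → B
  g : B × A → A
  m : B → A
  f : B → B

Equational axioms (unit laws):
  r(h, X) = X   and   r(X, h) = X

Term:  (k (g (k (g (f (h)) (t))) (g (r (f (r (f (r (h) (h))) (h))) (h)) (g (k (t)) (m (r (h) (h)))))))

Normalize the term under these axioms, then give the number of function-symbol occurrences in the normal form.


size = 16

1. (k (g (k (g (f (h)) (t))) (g (r (f (r (f (r (h) (h))) (h))) (h)) (g (k (t)) (m (r (h) (h)))))))  →  (k (g (k (g (f (h)) (t))) (g (f (r (f (r (h) (h))) (h))) (g (k (t)) (m (r (h) (h)))))))
2. (k (g (k (g (f (h)) (t))) (g (f (r (f (r (h) (h))) (h))) (g (k (t)) (m (r (h) (h)))))))  →  (k (g (k (g (f (h)) (t))) (g (f (f (r (h) (h)))) (g (k (t)) (m (r (h) (h)))))))
3. (k (g (k (g (f (h)) (t))) (g (f (f (r (h) (h)))) (g (k (t)) (m (r (h) (h)))))))  →  (k (g (k (g (f (h)) (t))) (g (f (f (h))) (g (k (t)) (m (r (h) (h)))))))
4. (k (g (k (g (f (h)) (t))) (g (f (f (h))) (g (k (t)) (m (r (h) (h)))))))  →  (k (g (k (g (f (h)) (t))) (g (f (f (h))) (g (k (t)) (m (h))))))
normal form: (k (g (k (g (f (h)) (t))) (g (f (f (h))) (g (k (t)) (m (h))))))


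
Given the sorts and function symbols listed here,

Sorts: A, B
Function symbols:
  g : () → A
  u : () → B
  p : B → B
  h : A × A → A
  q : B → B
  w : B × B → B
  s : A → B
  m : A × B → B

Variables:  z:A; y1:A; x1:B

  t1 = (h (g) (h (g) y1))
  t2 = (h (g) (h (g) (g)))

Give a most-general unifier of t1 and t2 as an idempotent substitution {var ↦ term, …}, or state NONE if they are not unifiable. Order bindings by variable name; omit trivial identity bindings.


{y1 ↦ (g)}


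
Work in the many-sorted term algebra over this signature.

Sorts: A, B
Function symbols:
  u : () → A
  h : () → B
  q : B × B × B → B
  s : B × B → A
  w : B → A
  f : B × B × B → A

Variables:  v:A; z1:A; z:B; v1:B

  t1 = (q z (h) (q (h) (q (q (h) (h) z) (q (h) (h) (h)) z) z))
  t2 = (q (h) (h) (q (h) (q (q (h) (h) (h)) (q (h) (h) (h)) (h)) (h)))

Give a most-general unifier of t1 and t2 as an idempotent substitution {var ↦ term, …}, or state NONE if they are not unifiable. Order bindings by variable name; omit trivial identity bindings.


{z ↦ (h)}


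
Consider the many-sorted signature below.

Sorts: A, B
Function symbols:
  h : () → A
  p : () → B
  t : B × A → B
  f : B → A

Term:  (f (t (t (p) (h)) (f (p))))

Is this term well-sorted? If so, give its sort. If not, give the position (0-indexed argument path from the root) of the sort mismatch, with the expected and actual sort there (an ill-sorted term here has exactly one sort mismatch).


      (p) : B
      (h) : A
    (t (p) (h)) : B
      (p) : B
    (f (p)) : A
  (t (t (p) (h)) (f (p))) : B
(f (t (t (p) (h)) (f (p)))) : A

well-sorted; sort = A


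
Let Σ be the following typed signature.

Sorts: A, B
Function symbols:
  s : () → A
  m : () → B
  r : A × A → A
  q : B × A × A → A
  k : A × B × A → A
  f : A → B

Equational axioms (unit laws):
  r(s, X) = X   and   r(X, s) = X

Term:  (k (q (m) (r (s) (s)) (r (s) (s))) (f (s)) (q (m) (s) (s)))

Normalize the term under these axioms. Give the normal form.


1. (k (q (m) (r (s) (s)) (r (s) (s))) (f (s)) (q (m) (s) (s)))  →  (k (q (m) (s) (r (s) (s))) (f (s)) (q (m) (s) (s)))
2. (k (q (m) (s) (r (s) (s))) (f (s)) (q (m) (s) (s)))  →  (k (q (m) (s) (s)) (f (s)) (q (m) (s) (s)))

normal form = (k (q (m) (s) (s)) (f (s)) (q (m) (s) (s)))


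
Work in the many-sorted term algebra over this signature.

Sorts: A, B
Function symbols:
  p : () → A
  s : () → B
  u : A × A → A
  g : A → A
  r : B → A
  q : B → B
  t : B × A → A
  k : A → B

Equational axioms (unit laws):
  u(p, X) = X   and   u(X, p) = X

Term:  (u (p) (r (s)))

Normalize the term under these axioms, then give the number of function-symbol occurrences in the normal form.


1. (u (p) (r (s)))  →  (r (s))
normal form: (r (s))

size = 2


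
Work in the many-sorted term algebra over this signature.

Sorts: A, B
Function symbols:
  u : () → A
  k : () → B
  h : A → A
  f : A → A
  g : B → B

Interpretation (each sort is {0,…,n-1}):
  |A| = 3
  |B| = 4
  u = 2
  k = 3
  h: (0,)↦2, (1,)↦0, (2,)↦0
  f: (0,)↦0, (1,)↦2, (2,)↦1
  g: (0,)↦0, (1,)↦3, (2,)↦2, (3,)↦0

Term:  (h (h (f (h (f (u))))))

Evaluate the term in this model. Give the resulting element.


  u = 2
  (f (u)) = f(2,) = 1
  (h (f (u))) = h(1,) = 0
  (f (h (f (u)))) = f(0,) = 0
  (h (f (h (f (u))))) = h(0,) = 2
  (h (h (f (h (f (u)))))) = h(2,) = 0

value = 0


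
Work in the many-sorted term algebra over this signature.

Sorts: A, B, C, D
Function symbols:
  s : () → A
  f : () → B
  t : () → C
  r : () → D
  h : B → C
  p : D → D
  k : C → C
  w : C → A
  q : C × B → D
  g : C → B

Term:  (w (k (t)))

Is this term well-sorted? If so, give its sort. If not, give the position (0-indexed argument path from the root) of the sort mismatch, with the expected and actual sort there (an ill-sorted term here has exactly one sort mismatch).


    (t) : C
  (k (t)) : C
(w (k (t))) : A

well-sorted; sort = A


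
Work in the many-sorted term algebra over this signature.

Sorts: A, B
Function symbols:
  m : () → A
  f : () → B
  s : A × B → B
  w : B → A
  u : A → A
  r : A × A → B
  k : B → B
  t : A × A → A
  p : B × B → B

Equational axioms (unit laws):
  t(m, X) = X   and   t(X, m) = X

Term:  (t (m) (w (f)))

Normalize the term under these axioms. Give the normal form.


1. (t (m) (w (f)))  →  (w (f))

normal form = (w (f))


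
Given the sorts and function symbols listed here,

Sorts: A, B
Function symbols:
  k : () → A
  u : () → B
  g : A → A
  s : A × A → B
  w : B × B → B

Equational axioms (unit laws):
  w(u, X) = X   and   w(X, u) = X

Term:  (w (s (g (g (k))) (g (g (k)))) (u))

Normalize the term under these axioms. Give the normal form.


1. (w (s (g (g (k))) (g (g (k)))) (u))  →  (s (g (g (k))) (g (g (k))))

normal form = (s (g (g (k))) (g (g (k))))


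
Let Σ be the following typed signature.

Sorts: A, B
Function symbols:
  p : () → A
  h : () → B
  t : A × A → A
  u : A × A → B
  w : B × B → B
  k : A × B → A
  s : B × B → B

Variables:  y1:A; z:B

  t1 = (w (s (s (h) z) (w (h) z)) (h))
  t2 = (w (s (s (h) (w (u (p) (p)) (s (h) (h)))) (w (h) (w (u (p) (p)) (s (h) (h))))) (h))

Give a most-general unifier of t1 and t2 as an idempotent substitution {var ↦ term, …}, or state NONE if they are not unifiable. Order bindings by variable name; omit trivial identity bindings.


{z ↦ (w (u (p) (p)) (s (h) (h)))}


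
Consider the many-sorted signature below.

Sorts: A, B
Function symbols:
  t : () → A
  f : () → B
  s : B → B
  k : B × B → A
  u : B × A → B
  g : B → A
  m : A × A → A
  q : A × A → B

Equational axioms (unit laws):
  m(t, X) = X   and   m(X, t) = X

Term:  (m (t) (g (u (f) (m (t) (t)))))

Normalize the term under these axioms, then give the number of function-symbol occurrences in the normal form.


size = 4

1. (m (t) (g (u (f) (m (t) (t)))))  →  (g (u (f) (m (t) (t))))
2. (g (u (f) (m (t) (t))))  →  (g (u (f) (t)))
normal form: (g (u (f) (t)))


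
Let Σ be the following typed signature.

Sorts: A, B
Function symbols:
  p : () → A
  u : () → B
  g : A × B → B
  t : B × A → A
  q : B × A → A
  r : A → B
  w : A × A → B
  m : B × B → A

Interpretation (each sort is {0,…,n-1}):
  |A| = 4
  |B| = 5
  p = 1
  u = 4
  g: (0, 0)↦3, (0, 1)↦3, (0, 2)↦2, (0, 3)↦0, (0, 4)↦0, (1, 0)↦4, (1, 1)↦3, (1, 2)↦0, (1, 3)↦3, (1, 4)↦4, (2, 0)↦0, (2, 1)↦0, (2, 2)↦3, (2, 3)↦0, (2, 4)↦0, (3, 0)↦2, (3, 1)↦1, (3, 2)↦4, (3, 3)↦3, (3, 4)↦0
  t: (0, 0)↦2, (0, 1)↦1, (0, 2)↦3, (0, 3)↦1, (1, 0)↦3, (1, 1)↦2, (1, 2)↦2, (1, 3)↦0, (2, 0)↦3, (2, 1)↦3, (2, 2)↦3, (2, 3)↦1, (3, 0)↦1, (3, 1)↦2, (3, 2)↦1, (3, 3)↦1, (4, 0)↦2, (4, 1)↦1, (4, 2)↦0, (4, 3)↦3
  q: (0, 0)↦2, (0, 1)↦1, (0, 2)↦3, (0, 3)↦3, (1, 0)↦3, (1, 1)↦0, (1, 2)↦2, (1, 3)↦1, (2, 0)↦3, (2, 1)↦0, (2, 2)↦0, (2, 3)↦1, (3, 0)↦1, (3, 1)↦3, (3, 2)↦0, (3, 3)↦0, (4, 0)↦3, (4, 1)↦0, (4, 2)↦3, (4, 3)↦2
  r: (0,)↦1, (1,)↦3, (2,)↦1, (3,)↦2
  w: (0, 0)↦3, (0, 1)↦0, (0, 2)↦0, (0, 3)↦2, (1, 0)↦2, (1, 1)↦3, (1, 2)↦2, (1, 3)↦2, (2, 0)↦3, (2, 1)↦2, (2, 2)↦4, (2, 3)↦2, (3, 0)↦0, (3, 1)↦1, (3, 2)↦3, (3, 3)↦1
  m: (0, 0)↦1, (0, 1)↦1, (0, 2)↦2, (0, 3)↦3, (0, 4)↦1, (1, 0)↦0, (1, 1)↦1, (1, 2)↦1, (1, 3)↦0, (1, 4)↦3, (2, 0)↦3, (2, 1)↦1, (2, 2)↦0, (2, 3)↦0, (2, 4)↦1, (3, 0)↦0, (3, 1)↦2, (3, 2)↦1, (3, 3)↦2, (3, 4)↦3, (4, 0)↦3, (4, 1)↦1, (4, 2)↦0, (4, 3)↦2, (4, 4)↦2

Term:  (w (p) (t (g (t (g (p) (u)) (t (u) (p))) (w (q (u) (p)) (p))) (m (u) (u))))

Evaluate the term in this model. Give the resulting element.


  p = 1
  p = 1
  u = 4
  (g (p) (u)) = g(1, 4) = 4
  u = 4
  p = 1
  (t (u) (p)) = t(4, 1) = 1
  (t (g (p) (u)) (t (u) (p))) = t(4, 1) = 1
  u = 4
  p = 1
  (q (u) (p)) = q(4, 1) = 0
  p = 1
  (w (q (u) (p)) (p)) = w(0, 1) = 0
  (g (t (g (p) (u)) (t (u) (p))) (w (q (u) (p)) (p))) = g(1, 0) = 4
  u = 4
  u = 4
  (m (u) (u)) = m(4, 4) = 2
  (t (g (t (g (p) (u)) (t (u) (p))) (w (q (u) (p)) (p))) (m (u) (u))) = t(4, 2) = 0
  (w (p) (t (g (t (g (p) (u)) (t (u) (p))) (w (q (u) (p)) (p))) (m (u) (u)))) = w(1, 0) = 2

value = 2


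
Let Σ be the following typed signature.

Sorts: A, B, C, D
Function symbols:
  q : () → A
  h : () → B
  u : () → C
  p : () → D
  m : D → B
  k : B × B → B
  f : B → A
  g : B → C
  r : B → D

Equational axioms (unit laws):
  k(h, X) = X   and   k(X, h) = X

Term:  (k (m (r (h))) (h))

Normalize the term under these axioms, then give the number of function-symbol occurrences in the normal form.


size = 3

1. (k (m (r (h))) (h))  →  (m (r (h)))
normal form: (m (r (h)))


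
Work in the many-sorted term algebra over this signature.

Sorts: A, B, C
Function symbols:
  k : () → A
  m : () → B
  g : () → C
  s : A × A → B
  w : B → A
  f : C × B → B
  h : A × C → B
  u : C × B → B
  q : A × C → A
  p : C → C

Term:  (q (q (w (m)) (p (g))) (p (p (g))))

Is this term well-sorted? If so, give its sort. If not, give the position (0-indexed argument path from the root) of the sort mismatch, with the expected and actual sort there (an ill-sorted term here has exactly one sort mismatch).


      (m) : B
    (w (m)) : A
      (g) : C
    (p (g)) : C
  (q (w (m)) (p (g))) : A
      (g) : C
    (p (g)) : C
  (p (p (g))) : C
(q (q (w (m)) (p (g))) (p (p (g)))) : A

well-sorted; sort = A


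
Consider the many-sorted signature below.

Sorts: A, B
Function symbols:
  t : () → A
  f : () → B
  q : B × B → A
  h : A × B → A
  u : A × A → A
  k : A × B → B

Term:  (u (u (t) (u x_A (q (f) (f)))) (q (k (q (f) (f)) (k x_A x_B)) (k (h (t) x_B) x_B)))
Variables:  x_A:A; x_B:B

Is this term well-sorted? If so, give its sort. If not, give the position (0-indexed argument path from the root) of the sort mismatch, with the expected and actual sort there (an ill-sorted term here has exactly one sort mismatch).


well-sorted; sort = A

    (t) : A
      x_A : A
        (f) : B
        (f) : B
      (q (f) (f)) : A
    (u x_A (q (f) (f))) : A
  (u (t) (u x_A (q (f) (f)))) : A
        (f) : B
        (f) : B
      (q (f) (f)) : A
        x_A : A
        x_B : B
      (k x_A x_B) : B
    (k (q (f) (f)) (k x_A x_B)) : B
        (t) : A
        x_B : B
      (h (t) x_B) : A
      x_B : B
    (k (h (t) x_B) x_B) : B
  (q (k (q (f) (f)) (k x_A x_B)) (k (h (t) x_B) x_B)) : A
(u (u (t) (u x_A (q (f) (f)))) (q (k (q (f) (f)) (k x_A x_B)) (k (h (t) x_B) x_B))) : A


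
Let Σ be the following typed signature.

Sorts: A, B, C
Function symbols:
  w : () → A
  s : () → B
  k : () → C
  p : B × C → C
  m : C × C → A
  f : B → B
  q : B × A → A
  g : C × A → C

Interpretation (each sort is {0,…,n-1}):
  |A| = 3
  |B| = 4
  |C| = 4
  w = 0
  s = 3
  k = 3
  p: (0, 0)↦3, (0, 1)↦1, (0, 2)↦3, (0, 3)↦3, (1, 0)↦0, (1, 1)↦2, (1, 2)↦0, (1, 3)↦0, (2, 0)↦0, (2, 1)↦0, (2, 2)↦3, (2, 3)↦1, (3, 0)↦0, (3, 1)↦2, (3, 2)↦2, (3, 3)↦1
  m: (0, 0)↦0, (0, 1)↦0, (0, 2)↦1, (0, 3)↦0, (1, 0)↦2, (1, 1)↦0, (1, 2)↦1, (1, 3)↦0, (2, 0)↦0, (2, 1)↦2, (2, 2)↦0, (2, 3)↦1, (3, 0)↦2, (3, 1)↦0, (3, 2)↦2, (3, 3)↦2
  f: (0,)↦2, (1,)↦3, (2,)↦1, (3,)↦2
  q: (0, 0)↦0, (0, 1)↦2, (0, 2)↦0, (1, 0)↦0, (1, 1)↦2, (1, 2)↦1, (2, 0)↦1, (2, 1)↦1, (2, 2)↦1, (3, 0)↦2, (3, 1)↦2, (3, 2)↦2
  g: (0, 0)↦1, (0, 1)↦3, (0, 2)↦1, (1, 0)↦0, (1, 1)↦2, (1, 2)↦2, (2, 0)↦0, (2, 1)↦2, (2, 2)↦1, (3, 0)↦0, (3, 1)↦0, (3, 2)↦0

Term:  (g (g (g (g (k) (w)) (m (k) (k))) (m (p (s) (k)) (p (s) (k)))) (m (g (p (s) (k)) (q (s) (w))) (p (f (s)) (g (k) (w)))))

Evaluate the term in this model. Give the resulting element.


value = 1

  k = 3
  w = 0
  (g (k) (w)) = g(3, 0) = 0
  k = 3
  k = 3
  (m (k) (k)) = m(3, 3) = 2
  (g (g (k) (w)) (m (k) (k))) = g(0, 2) = 1
  s = 3
  k = 3
  (p (s) (k)) = p(3, 3) = 1
  s = 3
  k = 3
  (p (s) (k)) = p(3, 3) = 1
  (m (p (s) (k)) (p (s) (k))) = m(1, 1) = 0
  (g (g (g (k) (w)) (m (k) (k))) (m (p (s) (k)) (p (s) (k)))) = g(1, 0) = 0
  s = 3
  k = 3
  (p (s) (k)) = p(3, 3) = 1
  s = 3
  w = 0
  (q (s) (w)) = q(3, 0) = 2
  (g (p (s) (k)) (q (s) (w))) = g(1, 2) = 2
  s = 3
  (f (s)) = f(3,) = 2
  k = 3
  w = 0
  (g (k) (w)) = g(3, 0) = 0
  (p (f (s)) (g (k) (w))) = p(2, 0) = 0
  (m (g (p (s) (k)) (q (s) (w))) (p (f (s)) (g (k) (w)))) = m(2, 0) = 0
  (g (g (g (g (k) (w)) (m (k) (k))) (m (p (s) (k)) (p (s) (k)))) (m (g (p (s) (k)) (q (s) (w))) (p (f (s)) (g (k) (w))))) = g(0, 0) = 1


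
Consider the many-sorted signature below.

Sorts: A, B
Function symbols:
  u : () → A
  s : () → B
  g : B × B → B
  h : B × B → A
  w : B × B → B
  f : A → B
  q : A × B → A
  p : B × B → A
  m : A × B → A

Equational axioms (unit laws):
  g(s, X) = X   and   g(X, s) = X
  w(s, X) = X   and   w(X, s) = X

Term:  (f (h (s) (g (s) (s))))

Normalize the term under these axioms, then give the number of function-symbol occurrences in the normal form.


1. (f (h (s) (g (s) (s))))  →  (f (h (s) (s)))
normal form: (f (h (s) (s)))

size = 4


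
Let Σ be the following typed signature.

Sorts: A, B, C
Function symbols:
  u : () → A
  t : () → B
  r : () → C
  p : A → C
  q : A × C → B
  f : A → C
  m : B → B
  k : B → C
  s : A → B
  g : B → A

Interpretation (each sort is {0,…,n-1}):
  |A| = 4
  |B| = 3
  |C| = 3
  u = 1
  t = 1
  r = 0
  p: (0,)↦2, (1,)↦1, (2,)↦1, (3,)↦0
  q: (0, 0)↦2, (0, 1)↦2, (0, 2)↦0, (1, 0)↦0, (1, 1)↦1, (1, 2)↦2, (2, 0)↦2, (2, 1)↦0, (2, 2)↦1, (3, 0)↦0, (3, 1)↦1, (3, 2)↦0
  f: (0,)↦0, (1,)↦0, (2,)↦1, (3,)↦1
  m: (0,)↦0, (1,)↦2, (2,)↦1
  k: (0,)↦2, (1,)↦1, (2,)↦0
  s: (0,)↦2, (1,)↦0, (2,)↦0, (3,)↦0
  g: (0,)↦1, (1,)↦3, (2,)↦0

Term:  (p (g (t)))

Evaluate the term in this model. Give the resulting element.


  t = 1
  (g (t)) = g(1,) = 3
  (p (g (t))) = p(3,) = 0

value = 0


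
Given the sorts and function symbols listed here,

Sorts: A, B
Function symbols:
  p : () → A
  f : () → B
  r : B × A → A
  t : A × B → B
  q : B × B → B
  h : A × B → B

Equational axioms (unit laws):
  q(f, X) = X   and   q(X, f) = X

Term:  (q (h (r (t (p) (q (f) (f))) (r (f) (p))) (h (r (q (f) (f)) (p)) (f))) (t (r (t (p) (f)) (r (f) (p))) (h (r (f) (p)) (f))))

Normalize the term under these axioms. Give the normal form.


normal form = (q (h (r (t (p) (f)) (r (f) (p))) (h (r (f) (p)) (f))) (t (r (t (p) (f)) (r (f) (p))) (h (r (f) (p)) (f))))

1. (q (h (r (t (p) (q (f) (f))) (r (f) (p))) (h (r (q (f) (f)) (p)) (f))) (t (r (t (p) (f)) (r (f) (p))) (h (r (f) (p)) (f))))  →  (q (h (r (t (p) (f)) (r (f) (p))) (h (r (q (f) (f)) (p)) (f))) (t (r (t (p) (f)) (r (f) (p))) (h (r (f) (p)) (f))))
2. (q (h (r (t (p) (f)) (r (f) (p))) (h (r (q (f) (f)) (p)) (f))) (t (r (t (p) (f)) (r (f) (p))) (h (r (f) (p)) (f))))  →  (q (h (r (t (p) (f)) (r (f) (p))) (h (r (f) (p)) (f))) (t (r (t (p) (f)) (r (f) (p))) (h (r (f) (p)) (f))))


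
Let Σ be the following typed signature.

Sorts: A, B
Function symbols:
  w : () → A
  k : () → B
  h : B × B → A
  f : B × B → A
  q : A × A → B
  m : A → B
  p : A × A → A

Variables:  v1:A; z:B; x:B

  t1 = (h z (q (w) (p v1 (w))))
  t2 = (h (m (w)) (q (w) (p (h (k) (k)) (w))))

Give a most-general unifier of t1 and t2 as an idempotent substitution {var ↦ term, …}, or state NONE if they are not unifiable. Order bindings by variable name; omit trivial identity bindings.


{v1 ↦ (h (k) (k)), z ↦ (m (w))}


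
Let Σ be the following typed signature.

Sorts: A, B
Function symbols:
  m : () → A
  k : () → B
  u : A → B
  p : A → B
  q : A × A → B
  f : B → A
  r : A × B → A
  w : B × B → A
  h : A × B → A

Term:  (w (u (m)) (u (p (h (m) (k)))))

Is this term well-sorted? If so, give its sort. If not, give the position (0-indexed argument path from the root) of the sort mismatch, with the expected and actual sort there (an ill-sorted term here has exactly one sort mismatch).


    (m) : A
  (u (m)) : B
        (m) : A
        (k) : B
      (h (m) (k)) : A
    (p (h (m) (k))) : B
  (u (p (h (m) (k)))) : ✗ arg 0 at [1, 0] has sort B, expected A

ill-sorted at position [1, 0]: expected A, got B


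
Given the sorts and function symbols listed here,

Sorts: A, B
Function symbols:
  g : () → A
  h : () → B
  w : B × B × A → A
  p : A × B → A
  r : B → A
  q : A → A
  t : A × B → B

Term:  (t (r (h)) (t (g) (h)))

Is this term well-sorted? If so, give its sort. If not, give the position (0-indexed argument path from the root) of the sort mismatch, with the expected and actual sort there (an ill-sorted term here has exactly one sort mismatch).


well-sorted; sort = B

    (h) : B
  (r (h)) : A
    (g) : A
    (h) : B
  (t (g) (h)) : B
(t (r (h)) (t (g) (h))) : B


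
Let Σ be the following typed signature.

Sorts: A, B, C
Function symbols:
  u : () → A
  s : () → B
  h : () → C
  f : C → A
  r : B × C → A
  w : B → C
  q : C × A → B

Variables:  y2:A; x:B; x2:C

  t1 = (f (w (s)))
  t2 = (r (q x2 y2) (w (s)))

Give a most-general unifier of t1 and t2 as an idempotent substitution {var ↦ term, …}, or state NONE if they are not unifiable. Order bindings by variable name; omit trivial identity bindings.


NONE (not unifiable)

head clash or occurs-check failure — not unifiable


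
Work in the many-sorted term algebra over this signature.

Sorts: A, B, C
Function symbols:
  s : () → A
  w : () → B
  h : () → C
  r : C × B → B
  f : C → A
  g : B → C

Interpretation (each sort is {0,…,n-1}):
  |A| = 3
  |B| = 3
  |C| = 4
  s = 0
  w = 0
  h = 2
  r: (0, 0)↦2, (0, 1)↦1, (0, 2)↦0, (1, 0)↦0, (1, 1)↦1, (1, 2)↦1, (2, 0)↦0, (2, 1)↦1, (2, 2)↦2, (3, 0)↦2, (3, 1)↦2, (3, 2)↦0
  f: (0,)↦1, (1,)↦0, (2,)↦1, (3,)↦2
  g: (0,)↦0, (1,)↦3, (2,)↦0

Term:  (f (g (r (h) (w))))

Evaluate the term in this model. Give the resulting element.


value = 1

  h = 2
  w = 0
  (r (h) (w)) = r(2, 0) = 0
  (g (r (h) (w))) = g(0,) = 0
  (f (g (r (h) (w)))) = f(0,) = 1


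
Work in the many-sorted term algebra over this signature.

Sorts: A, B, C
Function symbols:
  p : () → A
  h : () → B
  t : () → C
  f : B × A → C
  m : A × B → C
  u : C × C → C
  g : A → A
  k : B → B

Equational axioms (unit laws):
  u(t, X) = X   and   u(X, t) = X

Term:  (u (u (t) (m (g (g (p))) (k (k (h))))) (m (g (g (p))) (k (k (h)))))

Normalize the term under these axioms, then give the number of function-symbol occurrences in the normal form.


size = 15

1. (u (u (t) (m (g (g (p))) (k (k (h))))) (m (g (g (p))) (k (k (h)))))  →  (u (m (g (g (p))) (k (k (h)))) (m (g (g (p))) (k (k (h)))))
normal form: (u (m (g (g (p))) (k (k (h)))) (m (g (g (p))) (k (k (h)))))


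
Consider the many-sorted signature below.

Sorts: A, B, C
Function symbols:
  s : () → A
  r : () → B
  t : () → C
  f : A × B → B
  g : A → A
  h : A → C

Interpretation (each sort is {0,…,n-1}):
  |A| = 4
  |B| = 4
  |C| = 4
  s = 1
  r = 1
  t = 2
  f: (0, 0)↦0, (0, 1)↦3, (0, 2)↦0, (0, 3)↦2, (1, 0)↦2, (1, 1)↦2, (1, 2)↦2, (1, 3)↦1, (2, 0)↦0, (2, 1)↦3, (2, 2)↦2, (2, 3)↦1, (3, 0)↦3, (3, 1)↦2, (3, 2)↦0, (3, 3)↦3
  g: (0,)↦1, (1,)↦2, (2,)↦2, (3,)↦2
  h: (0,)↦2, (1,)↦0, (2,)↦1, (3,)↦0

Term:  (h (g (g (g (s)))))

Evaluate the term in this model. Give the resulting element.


  s = 1
  (g (s)) = g(1,) = 2
  (g (g (s))) = g(2,) = 2
  (g (g (g (s)))) = g(2,) = 2
  (h (g (g (g (s))))) = h(2,) = 1

value = 1


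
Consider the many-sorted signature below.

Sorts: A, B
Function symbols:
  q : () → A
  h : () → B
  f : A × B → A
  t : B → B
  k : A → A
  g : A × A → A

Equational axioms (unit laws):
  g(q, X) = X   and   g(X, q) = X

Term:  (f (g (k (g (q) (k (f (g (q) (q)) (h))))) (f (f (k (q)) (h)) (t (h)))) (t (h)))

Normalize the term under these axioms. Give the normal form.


normal form = (f (g (k (k (f (q) (h)))) (f (f (k (q)) (h)) (t (h)))) (t (h)))

1. (f (g (k (g (q) (k (f (g (q) (q)) (h))))) (f (f (k (q)) (h)) (t (h)))) (t (h)))  →  (f (g (k (k (f (g (q) (q)) (h)))) (f (f (k (q)) (h)) (t (h)))) (t (h)))
2. (f (g (k (k (f (g (q) (q)) (h)))) (f (f (k (q)) (h)) (t (h)))) (t (h)))  →  (f (g (k (k (f (q) (h)))) (f (f (k (q)) (h)) (t (h)))) (t (h)))


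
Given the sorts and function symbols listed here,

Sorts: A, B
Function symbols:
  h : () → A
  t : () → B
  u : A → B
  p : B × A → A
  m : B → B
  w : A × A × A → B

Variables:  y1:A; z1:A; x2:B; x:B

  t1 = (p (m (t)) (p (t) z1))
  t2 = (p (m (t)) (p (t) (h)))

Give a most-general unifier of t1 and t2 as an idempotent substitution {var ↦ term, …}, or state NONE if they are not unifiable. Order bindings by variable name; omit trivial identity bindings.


{z1 ↦ (h)}


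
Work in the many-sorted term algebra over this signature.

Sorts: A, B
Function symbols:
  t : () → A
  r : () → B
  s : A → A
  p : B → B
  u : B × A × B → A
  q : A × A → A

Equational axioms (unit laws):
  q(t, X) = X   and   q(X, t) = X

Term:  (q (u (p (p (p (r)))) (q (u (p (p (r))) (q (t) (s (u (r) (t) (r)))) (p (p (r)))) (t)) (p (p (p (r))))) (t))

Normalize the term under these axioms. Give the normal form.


1. (q (u (p (p (p (r)))) (q (u (p (p (r))) (q (t) (s (u (r) (t) (r)))) (p (p (r)))) (t)) (p (p (p (r))))) (t))  →  (u (p (p (p (r)))) (q (u (p (p (r))) (q (t) (s (u (r) (t) (r)))) (p (p (r)))) (t)) (p (p (p (r)))))
2. (u (p (p (p (r)))) (q (u (p (p (r))) (q (t) (s (u (r) (t) (r)))) (p (p (r)))) (t)) (p (p (p (r)))))  →  (u (p (p (p (r)))) (u (p (p (r))) (q (t) (s (u (r) (t) (r)))) (p (p (r)))) (p (p (p (r)))))
3. (u (p (p (p (r)))) (u (p (p (r))) (q (t) (s (u (r) (t) (r)))) (p (p (r)))) (p (p (p (r)))))  →  (u (p (p (p (r)))) (u (p (p (r))) (s (u (r) (t) (r))) (p (p (r)))) (p (p (p (r)))))

normal form = (u (p (p (p (r)))) (u (p (p (r))) (s (u (r) (t) (r))) (p (p (r)))) (p (p (p (r)))))


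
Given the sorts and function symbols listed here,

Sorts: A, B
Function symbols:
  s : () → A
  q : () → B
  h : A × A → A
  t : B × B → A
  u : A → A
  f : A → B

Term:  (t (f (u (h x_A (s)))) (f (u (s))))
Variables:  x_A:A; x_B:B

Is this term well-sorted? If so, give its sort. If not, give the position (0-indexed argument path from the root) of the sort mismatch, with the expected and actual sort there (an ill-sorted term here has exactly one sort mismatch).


        x_A : A
        (s) : A
      (h x_A (s)) : A
    (u (h x_A (s))) : A
  (f (u (h x_A (s)))) : B
      (s) : A
    (u (s)) : A
  (f (u (s))) : B
(t (f (u (h x_A (s)))) (f (u (s)))) : A

well-sorted; sort = A


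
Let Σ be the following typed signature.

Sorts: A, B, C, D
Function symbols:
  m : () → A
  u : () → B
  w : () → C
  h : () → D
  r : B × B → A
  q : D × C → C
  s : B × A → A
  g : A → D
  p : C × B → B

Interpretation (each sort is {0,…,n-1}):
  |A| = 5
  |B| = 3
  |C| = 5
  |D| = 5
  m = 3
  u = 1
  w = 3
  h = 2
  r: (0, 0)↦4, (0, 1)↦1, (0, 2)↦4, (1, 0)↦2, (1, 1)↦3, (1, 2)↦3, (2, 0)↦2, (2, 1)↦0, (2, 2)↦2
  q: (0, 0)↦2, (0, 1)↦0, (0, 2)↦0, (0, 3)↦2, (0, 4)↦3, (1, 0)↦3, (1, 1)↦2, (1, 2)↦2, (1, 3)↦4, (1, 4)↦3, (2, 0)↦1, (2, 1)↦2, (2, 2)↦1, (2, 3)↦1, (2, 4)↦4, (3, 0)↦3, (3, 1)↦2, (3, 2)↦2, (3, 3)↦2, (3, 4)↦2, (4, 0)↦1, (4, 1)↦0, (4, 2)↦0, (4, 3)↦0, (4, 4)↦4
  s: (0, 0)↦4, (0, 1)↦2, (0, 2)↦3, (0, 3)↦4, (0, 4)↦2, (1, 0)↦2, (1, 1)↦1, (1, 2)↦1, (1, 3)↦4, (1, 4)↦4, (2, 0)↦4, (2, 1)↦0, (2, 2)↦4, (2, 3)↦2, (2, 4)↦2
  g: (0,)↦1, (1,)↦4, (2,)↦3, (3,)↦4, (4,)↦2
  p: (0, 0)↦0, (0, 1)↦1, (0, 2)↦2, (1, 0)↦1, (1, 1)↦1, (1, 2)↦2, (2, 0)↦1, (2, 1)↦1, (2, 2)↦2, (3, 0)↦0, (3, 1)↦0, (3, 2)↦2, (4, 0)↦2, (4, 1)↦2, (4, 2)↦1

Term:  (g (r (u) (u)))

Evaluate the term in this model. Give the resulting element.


  u = 1
  u = 1
  (r (u) (u)) = r(1, 1) = 3
  (g (r (u) (u))) = g(3,) = 4

value = 4


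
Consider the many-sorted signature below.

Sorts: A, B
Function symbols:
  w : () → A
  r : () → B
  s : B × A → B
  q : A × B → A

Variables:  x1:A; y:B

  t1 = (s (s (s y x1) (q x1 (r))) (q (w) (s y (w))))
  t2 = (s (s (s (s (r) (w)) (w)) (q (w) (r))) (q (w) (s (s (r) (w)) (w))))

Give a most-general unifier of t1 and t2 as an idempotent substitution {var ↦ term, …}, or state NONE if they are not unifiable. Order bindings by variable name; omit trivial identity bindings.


{x1 ↦ (w), y ↦ (s (r) (w))}


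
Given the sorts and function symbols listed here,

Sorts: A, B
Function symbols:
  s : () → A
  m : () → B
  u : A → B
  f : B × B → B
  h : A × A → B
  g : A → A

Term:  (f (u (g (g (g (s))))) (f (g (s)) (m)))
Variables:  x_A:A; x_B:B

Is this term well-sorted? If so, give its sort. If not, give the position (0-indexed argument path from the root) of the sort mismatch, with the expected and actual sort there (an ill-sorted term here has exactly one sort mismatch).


ill-sorted at position [1, 0]: expected B, got A

          (s) : A
        (g (s)) : A
      (g (g (s))) : A
    (g (g (g (s)))) : A
  (u (g (g (g (s))))) : B
      (s) : A
    (g (s)) : A
    (m) : B
  (f (g (s)) (m)) : ✗ arg 0 at [1, 0] has sort A, expected B


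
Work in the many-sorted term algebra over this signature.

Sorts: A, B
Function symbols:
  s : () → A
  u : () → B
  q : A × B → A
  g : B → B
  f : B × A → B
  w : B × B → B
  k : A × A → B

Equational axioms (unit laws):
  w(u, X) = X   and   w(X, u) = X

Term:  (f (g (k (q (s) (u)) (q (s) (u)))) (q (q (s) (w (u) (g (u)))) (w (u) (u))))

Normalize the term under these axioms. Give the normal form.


1. (f (g (k (q (s) (u)) (q (s) (u)))) (q (q (s) (w (u) (g (u)))) (w (u) (u))))  →  (f (g (k (q (s) (u)) (q (s) (u)))) (q (q (s) (g (u))) (w (u) (u))))
2. (f (g (k (q (s) (u)) (q (s) (u)))) (q (q (s) (g (u))) (w (u) (u))))  →  (f (g (k (q (s) (u)) (q (s) (u)))) (q (q (s) (g (u))) (u)))

normal form = (f (g (k (q (s) (u)) (q (s) (u)))) (q (q (s) (g (u))) (u)))


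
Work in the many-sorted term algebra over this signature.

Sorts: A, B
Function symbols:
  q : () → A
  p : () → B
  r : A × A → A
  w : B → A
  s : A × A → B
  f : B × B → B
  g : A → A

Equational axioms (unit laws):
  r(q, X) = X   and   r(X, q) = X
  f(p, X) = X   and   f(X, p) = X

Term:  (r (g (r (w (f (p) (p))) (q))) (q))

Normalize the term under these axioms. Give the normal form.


normal form = (g (w (p)))

1. (r (g (r (w (f (p) (p))) (q))) (q))  →  (g (r (w (f (p) (p))) (q)))
2. (g (r (w (f (p) (p))) (q)))  →  (g (w (f (p) (p))))
3. (g (w (f (p) (p))))  →  (g (w (p)))


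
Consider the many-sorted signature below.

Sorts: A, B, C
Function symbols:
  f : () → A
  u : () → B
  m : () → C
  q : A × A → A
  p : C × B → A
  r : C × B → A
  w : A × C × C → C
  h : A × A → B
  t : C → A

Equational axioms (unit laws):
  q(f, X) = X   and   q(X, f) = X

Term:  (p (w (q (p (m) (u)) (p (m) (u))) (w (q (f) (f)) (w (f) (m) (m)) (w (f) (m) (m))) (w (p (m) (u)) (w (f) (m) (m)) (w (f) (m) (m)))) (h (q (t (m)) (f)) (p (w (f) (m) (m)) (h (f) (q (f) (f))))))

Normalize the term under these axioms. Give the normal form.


1. (p (w (q (p (m) (u)) (p (m) (u))) (w (q (f) (f)) (w (f) (m) (m)) (w (f) (m) (m))) (w (p (m) (u)) (w (f) (m) (m)) (w (f) (m) (m)))) (h (q (t (m)) (f)) (p (w (f) (m) (m)) (h (f) (q (f) (f))))))  →  (p (w (q (p (m) (u)) (p (m) (u))) (w (f) (w (f) (m) (m)) (w (f) (m) (m))) (w (p (m) (u)) (w (f) (m) (m)) (w (f) (m) (m)))) (h (q (t (m)) (f)) (p (w (f) (m) (m)) (h (f) (q (f) (f))))))
2. (p (w (q (p (m) (u)) (p (m) (u))) (w (f) (w (f) (m) (m)) (w (f) (m) (m))) (w (p (m) (u)) (w (f) (m) (m)) (w (f) (m) (m)))) (h (q (t (m)) (f)) (p (w (f) (m) (m)) (h (f) (q (f) (f))))))  →  (p (w (q (p (m) (u)) (p (m) (u))) (w (f) (w (f) (m) (m)) (w (f) (m) (m))) (w (p (m) (u)) (w (f) (m) (m)) (w (f) (m) (m)))) (h (t (m)) (p (w (f) (m) (m)) (h (f) (q (f) (f))))))
3. (p (w (q (p (m) (u)) (p (m) (u))) (w (f) (w (f) (m) (m)) (w (f) (m) (m))) (w (p (m) (u)) (w (f) (m) (m)) (w (f) (m) (m)))) (h (t (m)) (p (w (f) (m) (m)) (h (f) (q (f) (f))))))  →  (p (w (q (p (m) (u)) (p (m) (u))) (w (f) (w (f) (m) (m)) (w (f) (m) (m))) (w (p (m) (u)) (w (f) (m) (m)) (w (f) (m) (m)))) (h (t (m)) (p (w (f) (m) (m)) (h (f) (f)))))

normal form = (p (w (q (p (m) (u)) (p (m) (u))) (w (f) (w (f) (m) (m)) (w (f) (m) (m))) (w (p (m) (u)) (w (f) (m) (m)) (w (f) (m) (m)))) (h (t (m)) (p (w (f) (m) (m)) (h (f) (f)))))


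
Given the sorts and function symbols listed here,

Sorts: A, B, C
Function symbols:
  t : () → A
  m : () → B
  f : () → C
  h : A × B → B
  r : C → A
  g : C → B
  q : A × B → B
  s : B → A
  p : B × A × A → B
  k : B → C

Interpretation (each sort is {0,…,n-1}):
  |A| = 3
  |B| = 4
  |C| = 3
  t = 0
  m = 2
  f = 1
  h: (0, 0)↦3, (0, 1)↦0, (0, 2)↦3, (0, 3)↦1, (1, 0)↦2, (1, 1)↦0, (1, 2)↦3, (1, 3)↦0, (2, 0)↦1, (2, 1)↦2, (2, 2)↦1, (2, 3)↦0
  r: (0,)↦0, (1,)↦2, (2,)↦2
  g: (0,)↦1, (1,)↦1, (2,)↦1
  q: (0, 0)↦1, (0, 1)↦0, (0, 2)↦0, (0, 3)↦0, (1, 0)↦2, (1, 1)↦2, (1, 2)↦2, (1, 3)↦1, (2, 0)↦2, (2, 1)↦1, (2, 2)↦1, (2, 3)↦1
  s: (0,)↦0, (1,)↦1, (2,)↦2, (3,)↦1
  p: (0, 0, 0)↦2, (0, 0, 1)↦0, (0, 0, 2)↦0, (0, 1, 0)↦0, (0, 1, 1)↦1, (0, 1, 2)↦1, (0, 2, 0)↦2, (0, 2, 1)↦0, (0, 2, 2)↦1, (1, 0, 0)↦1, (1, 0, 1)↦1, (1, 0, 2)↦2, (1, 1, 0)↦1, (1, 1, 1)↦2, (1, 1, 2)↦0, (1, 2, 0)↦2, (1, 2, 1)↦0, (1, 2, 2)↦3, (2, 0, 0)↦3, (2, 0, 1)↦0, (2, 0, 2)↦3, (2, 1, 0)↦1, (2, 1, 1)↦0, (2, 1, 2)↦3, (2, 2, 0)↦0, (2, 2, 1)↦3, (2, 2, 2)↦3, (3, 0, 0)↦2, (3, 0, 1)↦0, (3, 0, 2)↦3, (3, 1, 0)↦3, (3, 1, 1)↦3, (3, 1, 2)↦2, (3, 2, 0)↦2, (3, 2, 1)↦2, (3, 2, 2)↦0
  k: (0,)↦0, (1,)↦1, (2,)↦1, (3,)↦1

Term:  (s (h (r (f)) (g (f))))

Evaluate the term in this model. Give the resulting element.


  f = 1
  (r (f)) = r(1,) = 2
  f = 1
  (g (f)) = g(1,) = 1
  (h (r (f)) (g (f))) = h(2, 1) = 2
  (s (h (r (f)) (g (f)))) = s(2,) = 2

value = 2


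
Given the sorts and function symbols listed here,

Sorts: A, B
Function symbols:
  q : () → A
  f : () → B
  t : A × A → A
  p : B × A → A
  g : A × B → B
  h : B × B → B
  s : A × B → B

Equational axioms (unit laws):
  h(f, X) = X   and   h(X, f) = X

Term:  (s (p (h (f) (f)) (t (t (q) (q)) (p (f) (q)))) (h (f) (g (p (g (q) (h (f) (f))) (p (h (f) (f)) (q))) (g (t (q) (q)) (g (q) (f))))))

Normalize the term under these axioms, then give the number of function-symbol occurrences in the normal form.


1. (s (p (h (f) (f)) (t (t (q) (q)) (p (f) (q)))) (h (f) (g (p (g (q) (h (f) (f))) (p (h (f) (f)) (q))) (g (t (q) (q)) (g (q) (f))))))  →  (s (p (f) (t (t (q) (q)) (p (f) (q)))) (h (f) (g (p (g (q) (h (f) (f))) (p (h (f) (f)) (q))) (g (t (q) (q)) (g (q) (f))))))
2. (s (p (f) (t (t (q) (q)) (p (f) (q)))) (h (f) (g (p (g (q) (h (f) (f))) (p (h (f) (f)) (q))) (g (t (q) (q)) (g (q) (f))))))  →  (s (p (f) (t (t (q) (q)) (p (f) (q)))) (g (p (g (q) (h (f) (f))) (p (h (f) (f)) (q))) (g (t (q) (q)) (g (q) (f)))))
3. (s (p (f) (t (t (q) (q)) (p (f) (q)))) (g (p (g (q) (h (f) (f))) (p (h (f) (f)) (q))) (g (t (q) (q)) (g (q) (f)))))  →  (s (p (f) (t (t (q) (q)) (p (f) (q)))) (g (p (g (q) (f)) (p (h (f) (f)) (q))) (g (t (q) (q)) (g (q) (f)))))
4. (s (p (f) (t (t (q) (q)) (p (f) (q)))) (g (p (g (q) (f)) (p (h (f) (f)) (q))) (g (t (q) (q)) (g (q) (f)))))  →  (s (p (f) (t (t (q) (q)) (p (f) (q)))) (g (p (g (q) (f)) (p (f) (q))) (g (t (q) (q)) (g (q) (f)))))
normal form: (s (p (f) (t (t (q) (q)) (p (f) (q)))) (g (p (g (q) (f)) (p (f) (q))) (g (t (q) (q)) (g (q) (f)))))

size = 25
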